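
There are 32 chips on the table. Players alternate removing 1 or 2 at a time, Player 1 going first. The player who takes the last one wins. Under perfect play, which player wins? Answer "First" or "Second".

First

Compute winning (W) and losing (L) positions by backward induction:
i:   0  1  2  3  4  5  6  7  8  9 10 11 12 13 14 15 16 17 18 19 20 21 22 23 24 25 26 27 28 29 30 31 32
     L  W  W  L  W  W  L  W  W  L  W  W  L  W  W  L  W  W  L  W  W  L  W  W  L  W  W  L  W  W  L  W  W
Position 32 is W, so the first player wins.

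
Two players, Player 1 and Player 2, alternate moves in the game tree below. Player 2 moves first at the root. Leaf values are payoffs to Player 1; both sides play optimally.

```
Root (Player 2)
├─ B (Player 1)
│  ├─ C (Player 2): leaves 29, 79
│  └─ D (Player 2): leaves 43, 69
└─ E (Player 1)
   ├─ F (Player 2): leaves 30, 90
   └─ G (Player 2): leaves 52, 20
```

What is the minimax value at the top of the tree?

30

C (Player 2): min(29, 79) = 29
D (Player 2): min(43, 69) = 43
B (Player 1): max(29, 43) = 43
F (Player 2): min(30, 90) = 30
G (Player 2): min(52, 20) = 20
E (Player 1): max(30, 20) = 30
Root (Player 2): min(43, 30) = 30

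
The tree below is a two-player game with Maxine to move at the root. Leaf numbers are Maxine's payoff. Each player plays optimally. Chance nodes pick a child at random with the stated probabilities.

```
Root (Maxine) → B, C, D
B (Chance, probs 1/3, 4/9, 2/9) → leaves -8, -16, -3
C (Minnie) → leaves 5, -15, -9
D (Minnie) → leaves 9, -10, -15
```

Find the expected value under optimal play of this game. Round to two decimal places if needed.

B (Chance): 1/3·-8 + 4/9·-16 + 2/9·-3 = -10.44
C (Minnie): min(5, -15, -9) = -15
D (Minnie): min(9, -10, -15) = -15
Root (Maxine): max(-10.44, -15, -15) = -10.44

-10.44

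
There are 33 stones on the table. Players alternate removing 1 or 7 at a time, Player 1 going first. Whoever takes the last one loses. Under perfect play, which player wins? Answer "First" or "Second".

Mark each pile size as W (mover wins) or L (mover loses):
i:   0  1  2  3  4  5  6  7  8  9 10 11 12 13 14 15 16 17 18 19 20 21 22 23 24 25 26 27 28 29 30 31 32 33
     W  L  W  L  W  L  W  L  W  L  W  L  W  L  W  L  W  L  W  L  W  L  W  L  W  L  W  L  W  L  W  L  W  L
Position 33 is L, so the second player wins.

Second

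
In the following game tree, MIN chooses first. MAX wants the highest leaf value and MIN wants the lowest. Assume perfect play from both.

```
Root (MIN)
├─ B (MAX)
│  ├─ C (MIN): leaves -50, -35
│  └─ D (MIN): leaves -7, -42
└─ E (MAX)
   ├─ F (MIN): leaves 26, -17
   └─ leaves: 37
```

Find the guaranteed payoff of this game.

-42

C (MIN): min(-50, -35) = -50
D (MIN): min(-7, -42) = -42
B (MAX): max(-50, -42) = -42
F (MIN): min(26, -17) = -17
E (MAX): max(-17, 37) = 37
Root (MIN): min(-42, 37) = -42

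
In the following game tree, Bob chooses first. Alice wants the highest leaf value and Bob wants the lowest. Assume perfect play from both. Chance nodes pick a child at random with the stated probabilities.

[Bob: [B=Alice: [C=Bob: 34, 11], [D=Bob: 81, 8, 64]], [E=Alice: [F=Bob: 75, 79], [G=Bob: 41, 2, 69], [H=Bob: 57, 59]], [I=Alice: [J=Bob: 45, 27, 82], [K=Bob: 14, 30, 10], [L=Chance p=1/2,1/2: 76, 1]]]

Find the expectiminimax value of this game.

C (Bob): min(34, 11) = 11
D (Bob): min(81, 8, 64) = 8
B (Alice): max(11, 8) = 11
F (Bob): min(75, 79) = 75
G (Bob): min(41, 2, 69) = 2
H (Bob): min(57, 59) = 57
E (Alice): max(75, 2, 57) = 75
J (Bob): min(45, 27, 82) = 27
K (Bob): min(14, 30, 10) = 10
L (Chance): 1/2·76 + 1/2·1 = 38.5
I (Alice): max(27, 10, 38.5) = 38.5
Root (Bob): min(11, 75, 38.5) = 11

11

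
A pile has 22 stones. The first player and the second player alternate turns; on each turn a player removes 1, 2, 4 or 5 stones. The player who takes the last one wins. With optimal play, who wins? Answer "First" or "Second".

First

Mark each pile size as W (mover wins) or L (mover loses):
i:   0  1  2  3  4  5  6  7  8  9 10 11 12 13 14 15 16 17 18 19 20 21 22
     L  W  W  L  W  W  L  W  W  L  W  W  L  W  W  L  W  W  L  W  W  L  W
Position 22 is W, so the first player wins.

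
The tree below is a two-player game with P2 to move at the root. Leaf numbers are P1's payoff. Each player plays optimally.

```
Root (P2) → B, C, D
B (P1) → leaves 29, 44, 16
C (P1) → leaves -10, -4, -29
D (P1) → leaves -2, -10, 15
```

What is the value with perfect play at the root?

B (P1): max(29, 44, 16) = 44
C (P1): max(-10, -4, -29) = -4
D (P1): max(-2, -10, 15) = 15
Root (P2): min(44, -4, 15) = -4

-4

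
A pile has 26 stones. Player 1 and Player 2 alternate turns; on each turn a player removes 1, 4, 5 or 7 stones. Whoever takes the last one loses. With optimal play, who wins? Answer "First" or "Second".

Compute winning (W) and losing (L) positions by backward induction:
i:   0  1  2  3  4  5  6  7  8  9 10 11 12 13 14 15 16 17 18 19 20 21 22 23 24 25 26
     W  L  W  L  W  W  W  W  W  L  W  L  W  W  W  W  W  L  W  L  W  W  W  W  W  L  W
Position 26 is W, so the first player wins.

First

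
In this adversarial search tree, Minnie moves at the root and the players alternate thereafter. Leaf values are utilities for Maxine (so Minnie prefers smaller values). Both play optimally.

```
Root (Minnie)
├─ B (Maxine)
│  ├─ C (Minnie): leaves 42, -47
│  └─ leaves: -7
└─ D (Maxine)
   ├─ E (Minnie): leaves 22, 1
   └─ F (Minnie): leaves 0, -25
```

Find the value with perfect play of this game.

-7

C (Minnie): min(42, -47) = -47
B (Maxine): max(-47, -7) = -7
E (Minnie): min(22, 1) = 1
F (Minnie): min(0, -25) = -25
D (Maxine): max(1, -25) = 1
Root (Minnie): min(-7, 1) = -7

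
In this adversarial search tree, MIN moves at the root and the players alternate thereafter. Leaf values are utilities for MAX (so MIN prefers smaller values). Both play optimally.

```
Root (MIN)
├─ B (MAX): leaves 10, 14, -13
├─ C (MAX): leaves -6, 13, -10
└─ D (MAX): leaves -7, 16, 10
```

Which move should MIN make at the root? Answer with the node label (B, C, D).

C

B (MAX): max(10, 14, -13) = 14
C (MAX): max(-6, 13, -10) = 13
D (MAX): max(-7, 16, 10) = 16
Root (MIN): min(14, 13, 16) = 13
MIN picks the child with the lowest value: C (value 13).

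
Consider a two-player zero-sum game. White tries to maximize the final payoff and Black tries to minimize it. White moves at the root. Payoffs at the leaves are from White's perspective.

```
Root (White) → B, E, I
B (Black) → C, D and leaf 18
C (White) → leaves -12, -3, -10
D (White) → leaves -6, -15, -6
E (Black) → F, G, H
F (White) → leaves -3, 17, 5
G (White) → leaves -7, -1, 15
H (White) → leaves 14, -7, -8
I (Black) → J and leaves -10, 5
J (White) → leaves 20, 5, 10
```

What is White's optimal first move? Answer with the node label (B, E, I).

C (White): max(-12, -3, -10) = -3
D (White): max(-6, -15, -6) = -6
B (Black): min(-3, -6, 18) = -6
F (White): max(-3, 17, 5) = 17
G (White): max(-7, -1, 15) = 15
H (White): max(14, -7, -8) = 14
E (Black): min(17, 15, 14) = 14
J (White): max(20, 5, 10) = 20
I (Black): min(20, -10, 5) = -10
Root (White): max(-6, 14, -10) = 14
White picks the child with the highest value: E (value 14).

E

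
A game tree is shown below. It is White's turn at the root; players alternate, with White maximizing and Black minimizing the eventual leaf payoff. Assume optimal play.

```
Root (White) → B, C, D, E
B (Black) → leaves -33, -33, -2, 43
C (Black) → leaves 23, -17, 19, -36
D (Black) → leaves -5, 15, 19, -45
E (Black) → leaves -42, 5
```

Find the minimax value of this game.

B (Black): min(-33, -33, -2, 43) = -33
C (Black): min(23, -17, 19, -36) = -36
D (Black): min(-5, 15, 19, -45) = -45
E (Black): min(-42, 5) = -42
Root (White): max(-33, -36, -45, -42) = -33

-33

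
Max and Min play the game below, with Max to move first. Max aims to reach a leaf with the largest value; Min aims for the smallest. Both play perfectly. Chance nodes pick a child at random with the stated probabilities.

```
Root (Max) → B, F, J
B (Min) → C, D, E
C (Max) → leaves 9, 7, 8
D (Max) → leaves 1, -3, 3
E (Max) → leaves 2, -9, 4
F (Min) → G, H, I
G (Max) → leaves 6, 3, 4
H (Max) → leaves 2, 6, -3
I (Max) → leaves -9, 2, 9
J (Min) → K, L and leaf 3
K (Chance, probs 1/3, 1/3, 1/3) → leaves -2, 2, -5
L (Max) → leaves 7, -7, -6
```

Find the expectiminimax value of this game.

C (Max): max(9, 7, 8) = 9
D (Max): max(1, -3, 3) = 3
E (Max): max(2, -9, 4) = 4
B (Min): min(9, 3, 4) = 3
G (Max): max(6, 3, 4) = 6
H (Max): max(2, 6, -3) = 6
I (Max): max(-9, 2, 9) = 9
F (Min): min(6, 6, 9) = 6
K (Chance): 1/3·-2 + 1/3·2 + 1/3·-5 = -1.67
L (Max): max(7, -7, -6) = 7
J (Min): min(-1.67, 7, 3) = -1.67
Root (Max): max(3, 6, -1.67) = 6

6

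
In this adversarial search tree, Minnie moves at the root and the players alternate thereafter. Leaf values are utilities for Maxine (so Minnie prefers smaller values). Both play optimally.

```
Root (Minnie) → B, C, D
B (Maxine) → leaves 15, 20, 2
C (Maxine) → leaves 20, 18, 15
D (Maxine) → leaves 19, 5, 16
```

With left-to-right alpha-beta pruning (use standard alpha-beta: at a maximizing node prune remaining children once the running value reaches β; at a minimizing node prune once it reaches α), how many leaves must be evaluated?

7

B [α=-∞,β=+∞]: v=20
C [α=-∞,β=20]: v=20 after child 1 ≥ β → β-cutoff, skip 2
D [α=-∞,β=20]: v=19
Root [α=-∞,β=+∞]: v=19
Leaves evaluated: 7 of 9.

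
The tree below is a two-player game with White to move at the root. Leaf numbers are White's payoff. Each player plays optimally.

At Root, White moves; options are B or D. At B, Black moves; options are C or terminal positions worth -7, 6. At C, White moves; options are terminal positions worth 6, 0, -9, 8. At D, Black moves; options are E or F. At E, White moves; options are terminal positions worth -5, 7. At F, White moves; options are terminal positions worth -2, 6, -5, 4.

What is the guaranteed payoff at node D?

E: max(-5, 7) = 7
F: max(-2, 6, -5, 4) = 6
D: min(7, 6) = 6

6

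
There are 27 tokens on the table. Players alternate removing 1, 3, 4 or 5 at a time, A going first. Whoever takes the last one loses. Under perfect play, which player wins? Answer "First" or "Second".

Mark each pile size as W (mover wins) or L (mover loses):
i:   0  1  2  3  4  5  6  7  8  9 10 11 12 13 14 15 16 17 18 19 20 21 22 23 24 25 26 27
     W  L  W  L  W  W  W  W  W  L  W  L  W  W  W  W  W  L  W  L  W  W  W  W  W  L  W  L
Position 27 is L, so the second player wins.

Second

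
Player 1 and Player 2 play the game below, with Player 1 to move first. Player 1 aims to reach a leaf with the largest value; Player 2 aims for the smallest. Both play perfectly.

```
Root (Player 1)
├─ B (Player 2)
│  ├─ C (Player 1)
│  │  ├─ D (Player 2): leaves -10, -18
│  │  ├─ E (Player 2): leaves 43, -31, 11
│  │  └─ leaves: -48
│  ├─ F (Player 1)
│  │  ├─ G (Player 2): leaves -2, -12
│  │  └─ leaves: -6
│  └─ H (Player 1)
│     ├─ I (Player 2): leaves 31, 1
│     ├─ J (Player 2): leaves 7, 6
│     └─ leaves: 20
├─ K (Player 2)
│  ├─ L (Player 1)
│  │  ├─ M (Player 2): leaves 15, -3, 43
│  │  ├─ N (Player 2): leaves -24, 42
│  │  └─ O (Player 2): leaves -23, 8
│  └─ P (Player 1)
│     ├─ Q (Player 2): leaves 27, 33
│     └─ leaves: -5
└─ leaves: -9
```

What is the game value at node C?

-18

D: min(-10, -18) = -18
E: min(43, -31, 11) = -31
C: max(-18, -31, -48) = -18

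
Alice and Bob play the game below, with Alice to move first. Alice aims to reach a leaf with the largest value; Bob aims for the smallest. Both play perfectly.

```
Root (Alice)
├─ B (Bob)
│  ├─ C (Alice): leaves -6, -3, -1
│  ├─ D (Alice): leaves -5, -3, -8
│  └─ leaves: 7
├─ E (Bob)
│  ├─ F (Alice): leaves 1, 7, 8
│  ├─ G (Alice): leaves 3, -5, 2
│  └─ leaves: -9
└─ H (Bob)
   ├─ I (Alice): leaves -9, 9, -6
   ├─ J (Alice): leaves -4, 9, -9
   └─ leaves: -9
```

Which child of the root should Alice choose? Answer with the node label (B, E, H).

C (Alice): max(-6, -3, -1) = -1
D (Alice): max(-5, -3, -8) = -3
B (Bob): min(-1, -3, 7) = -3
F (Alice): max(1, 7, 8) = 8
G (Alice): max(3, -5, 2) = 3
E (Bob): min(8, 3, -9) = -9
I (Alice): max(-9, 9, -6) = 9
J (Alice): max(-4, 9, -9) = 9
H (Bob): min(9, 9, -9) = -9
Root (Alice): max(-3, -9, -9) = -3
Alice picks the child with the highest value: B (value -3).

B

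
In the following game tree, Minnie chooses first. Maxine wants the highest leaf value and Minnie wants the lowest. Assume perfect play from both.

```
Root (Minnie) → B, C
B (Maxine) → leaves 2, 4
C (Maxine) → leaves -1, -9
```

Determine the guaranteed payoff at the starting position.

B (Maxine): max(2, 4) = 4
C (Maxine): max(-1, -9) = -1
Root (Minnie): min(4, -1) = -1

-1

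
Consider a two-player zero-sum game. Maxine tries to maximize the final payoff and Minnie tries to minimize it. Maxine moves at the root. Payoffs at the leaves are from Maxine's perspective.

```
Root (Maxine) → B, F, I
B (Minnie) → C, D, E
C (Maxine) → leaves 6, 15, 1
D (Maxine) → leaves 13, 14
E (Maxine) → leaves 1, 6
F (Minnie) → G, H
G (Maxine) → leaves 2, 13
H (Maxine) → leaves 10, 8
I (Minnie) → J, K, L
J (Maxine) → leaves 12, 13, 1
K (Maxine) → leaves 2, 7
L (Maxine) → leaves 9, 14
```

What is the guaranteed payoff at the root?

C (Maxine): max(6, 15, 1) = 15
D (Maxine): max(13, 14) = 14
E (Maxine): max(1, 6) = 6
B (Minnie): min(15, 14, 6) = 6
G (Maxine): max(2, 13) = 13
H (Maxine): max(10, 8) = 10
F (Minnie): min(13, 10) = 10
J (Maxine): max(12, 13, 1) = 13
K (Maxine): max(2, 7) = 7
L (Maxine): max(9, 14) = 14
I (Minnie): min(13, 7, 14) = 7
Root (Maxine): max(6, 10, 7) = 10

10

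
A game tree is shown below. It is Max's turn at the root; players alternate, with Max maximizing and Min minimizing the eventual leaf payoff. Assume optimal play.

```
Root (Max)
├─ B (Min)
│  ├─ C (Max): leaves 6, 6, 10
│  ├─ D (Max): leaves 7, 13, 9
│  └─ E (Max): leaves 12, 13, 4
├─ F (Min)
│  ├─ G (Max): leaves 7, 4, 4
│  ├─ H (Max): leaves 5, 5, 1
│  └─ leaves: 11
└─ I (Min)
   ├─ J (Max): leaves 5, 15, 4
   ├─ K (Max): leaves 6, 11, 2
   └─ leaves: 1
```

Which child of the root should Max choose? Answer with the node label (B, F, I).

C (Max): max(6, 6, 10) = 10
D (Max): max(7, 13, 9) = 13
E (Max): max(12, 13, 4) = 13
B (Min): min(10, 13, 13) = 10
G (Max): max(7, 4, 4) = 7
H (Max): max(5, 5, 1) = 5
F (Min): min(7, 5, 11) = 5
J (Max): max(5, 15, 4) = 15
K (Max): max(6, 11, 2) = 11
I (Min): min(15, 11, 1) = 1
Root (Max): max(10, 5, 1) = 10
Max picks the child with the highest value: B (value 10).

B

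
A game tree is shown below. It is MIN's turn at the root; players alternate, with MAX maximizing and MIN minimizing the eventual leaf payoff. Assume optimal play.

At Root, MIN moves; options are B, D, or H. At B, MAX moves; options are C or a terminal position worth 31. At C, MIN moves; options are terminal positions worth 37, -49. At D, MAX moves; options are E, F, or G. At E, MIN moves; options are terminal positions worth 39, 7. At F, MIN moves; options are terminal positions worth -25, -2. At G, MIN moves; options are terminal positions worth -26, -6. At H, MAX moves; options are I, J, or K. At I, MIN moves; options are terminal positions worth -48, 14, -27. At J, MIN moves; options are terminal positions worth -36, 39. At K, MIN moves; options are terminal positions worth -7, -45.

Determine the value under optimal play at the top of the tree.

-36

C (MIN): min(37, -49) = -49
B (MAX): max(-49, 31) = 31
E (MIN): min(39, 7) = 7
F (MIN): min(-25, -2) = -25
G (MIN): min(-26, -6) = -26
D (MAX): max(7, -25, -26) = 7
I (MIN): min(-48, 14, -27) = -48
J (MIN): min(-36, 39) = -36
K (MIN): min(-7, -45) = -45
H (MAX): max(-48, -36, -45) = -36
Root (MIN): min(31, 7, -36) = -36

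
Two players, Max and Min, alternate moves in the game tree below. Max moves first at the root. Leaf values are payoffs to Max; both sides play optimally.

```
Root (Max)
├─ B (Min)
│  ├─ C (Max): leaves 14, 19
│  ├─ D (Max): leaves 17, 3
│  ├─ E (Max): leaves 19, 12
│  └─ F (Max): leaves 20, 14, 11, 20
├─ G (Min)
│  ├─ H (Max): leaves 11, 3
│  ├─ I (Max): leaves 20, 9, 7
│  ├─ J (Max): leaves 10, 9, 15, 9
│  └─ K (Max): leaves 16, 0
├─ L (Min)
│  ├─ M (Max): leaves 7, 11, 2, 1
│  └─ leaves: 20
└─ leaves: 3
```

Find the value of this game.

C (Max): max(14, 19) = 19
D (Max): max(17, 3) = 17
E (Max): max(19, 12) = 19
F (Max): max(20, 14, 11, 20) = 20
B (Min): min(19, 17, 19, 20) = 17
H (Max): max(11, 3) = 11
I (Max): max(20, 9, 7) = 20
J (Max): max(10, 9, 15, 9) = 15
K (Max): max(16, 0) = 16
G (Min): min(11, 20, 15, 16) = 11
M (Max): max(7, 11, 2, 1) = 11
L (Min): min(11, 20) = 11
Root (Max): max(17, 11, 11, 3) = 17

17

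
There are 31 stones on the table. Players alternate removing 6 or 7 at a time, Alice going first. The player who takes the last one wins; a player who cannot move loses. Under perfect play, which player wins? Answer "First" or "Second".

W/L table (W = player to move can force a win):
i:   0  1  2  3  4  5  6  7  8  9 10 11 12 13 14 15 16 17 18 19 20 21 22 23 24 25 26 27 28 29 30 31
     L  L  L  L  L  L  W  W  W  W  W  W  W  L  L  L  L  L  L  W  W  W  W  W  W  W  L  L  L  L  L  L
Position 31 is L, so the second player wins.

Second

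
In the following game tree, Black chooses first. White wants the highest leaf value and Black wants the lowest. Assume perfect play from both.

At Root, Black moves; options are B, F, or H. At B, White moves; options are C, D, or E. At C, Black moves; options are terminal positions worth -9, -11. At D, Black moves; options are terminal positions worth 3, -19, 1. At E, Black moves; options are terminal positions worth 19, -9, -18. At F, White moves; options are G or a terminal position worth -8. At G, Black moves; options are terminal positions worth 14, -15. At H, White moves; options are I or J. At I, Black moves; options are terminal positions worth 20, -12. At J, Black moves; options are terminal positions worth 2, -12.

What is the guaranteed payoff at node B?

-11

C: min(-9, -11) = -11
D: min(3, -19, 1) = -19
E: min(19, -9, -18) = -18
B: max(-11, -19, -18) = -11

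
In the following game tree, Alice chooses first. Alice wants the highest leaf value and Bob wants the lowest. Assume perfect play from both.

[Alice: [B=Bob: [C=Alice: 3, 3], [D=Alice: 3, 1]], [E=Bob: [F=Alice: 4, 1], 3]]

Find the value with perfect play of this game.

C (Alice): max(3, 3) = 3
D (Alice): max(3, 1) = 3
B (Bob): min(3, 3) = 3
F (Alice): max(4, 1) = 4
E (Bob): min(4, 3) = 3
Root (Alice): max(3, 3) = 3

3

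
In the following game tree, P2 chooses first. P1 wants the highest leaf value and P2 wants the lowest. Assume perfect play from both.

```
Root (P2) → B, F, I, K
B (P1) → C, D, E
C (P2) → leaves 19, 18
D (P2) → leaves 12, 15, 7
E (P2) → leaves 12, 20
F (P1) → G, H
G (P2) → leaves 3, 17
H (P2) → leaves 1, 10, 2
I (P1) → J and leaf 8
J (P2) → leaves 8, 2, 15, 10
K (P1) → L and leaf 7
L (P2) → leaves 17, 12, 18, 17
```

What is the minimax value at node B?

18

C: min(19, 18) = 18
D: min(12, 15, 7) = 7
E: min(12, 20) = 12
B: max(18, 7, 12) = 18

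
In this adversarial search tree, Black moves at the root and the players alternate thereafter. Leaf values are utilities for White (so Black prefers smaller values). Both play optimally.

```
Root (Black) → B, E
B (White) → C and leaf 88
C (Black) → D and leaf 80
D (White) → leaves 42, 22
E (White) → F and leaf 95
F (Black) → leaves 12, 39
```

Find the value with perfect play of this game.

D (White): max(42, 22) = 42
C (Black): min(42, 80) = 42
B (White): max(42, 88) = 88
F (Black): min(12, 39) = 12
E (White): max(12, 95) = 95
Root (Black): min(88, 95) = 88

88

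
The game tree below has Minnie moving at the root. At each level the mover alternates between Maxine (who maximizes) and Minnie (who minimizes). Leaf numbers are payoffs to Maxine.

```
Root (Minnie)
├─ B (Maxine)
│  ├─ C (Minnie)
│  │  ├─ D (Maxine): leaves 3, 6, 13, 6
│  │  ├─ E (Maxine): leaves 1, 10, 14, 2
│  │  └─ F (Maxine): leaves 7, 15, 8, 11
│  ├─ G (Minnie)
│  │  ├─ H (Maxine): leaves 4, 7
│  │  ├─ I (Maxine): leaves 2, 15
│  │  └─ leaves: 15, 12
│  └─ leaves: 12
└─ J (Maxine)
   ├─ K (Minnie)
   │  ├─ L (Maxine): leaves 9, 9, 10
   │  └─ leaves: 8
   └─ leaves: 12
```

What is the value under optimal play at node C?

D: max(3, 6, 13, 6) = 13
E: max(1, 10, 14, 2) = 14
F: max(7, 15, 8, 11) = 15
C: min(13, 14, 15) = 13

13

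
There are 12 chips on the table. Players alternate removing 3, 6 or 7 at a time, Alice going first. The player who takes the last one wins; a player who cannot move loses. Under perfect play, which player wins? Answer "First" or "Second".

Second

Compute winning (W) and losing (L) positions by backward induction:
i:   0  1  2  3  4  5  6  7  8  9 10 11 12
     L  L  L  W  W  W  W  W  W  W  L  L  L
Position 12 is L, so the second player wins.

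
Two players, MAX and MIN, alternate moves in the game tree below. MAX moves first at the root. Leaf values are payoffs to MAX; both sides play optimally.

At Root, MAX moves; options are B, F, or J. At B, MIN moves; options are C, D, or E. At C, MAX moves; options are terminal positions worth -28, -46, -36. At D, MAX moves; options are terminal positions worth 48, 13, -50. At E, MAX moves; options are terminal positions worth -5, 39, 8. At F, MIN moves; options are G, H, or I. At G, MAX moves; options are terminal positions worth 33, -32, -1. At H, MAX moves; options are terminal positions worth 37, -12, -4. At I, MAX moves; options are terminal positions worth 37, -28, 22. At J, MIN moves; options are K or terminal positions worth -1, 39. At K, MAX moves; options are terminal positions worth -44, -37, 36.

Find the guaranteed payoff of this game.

C (MAX): max(-28, -46, -36) = -28
D (MAX): max(48, 13, -50) = 48
E (MAX): max(-5, 39, 8) = 39
B (MIN): min(-28, 48, 39) = -28
G (MAX): max(33, -32, -1) = 33
H (MAX): max(37, -12, -4) = 37
I (MAX): max(37, -28, 22) = 37
F (MIN): min(33, 37, 37) = 33
K (MAX): max(-44, -37, 36) = 36
J (MIN): min(36, -1, 39) = -1
Root (MAX): max(-28, 33, -1) = 33

33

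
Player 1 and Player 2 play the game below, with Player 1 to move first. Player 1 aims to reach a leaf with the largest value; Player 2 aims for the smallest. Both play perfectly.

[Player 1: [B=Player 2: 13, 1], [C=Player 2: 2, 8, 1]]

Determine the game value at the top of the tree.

B (Player 2): min(13, 1) = 1
C (Player 2): min(2, 8, 1) = 1
Root (Player 1): max(1, 1) = 1

1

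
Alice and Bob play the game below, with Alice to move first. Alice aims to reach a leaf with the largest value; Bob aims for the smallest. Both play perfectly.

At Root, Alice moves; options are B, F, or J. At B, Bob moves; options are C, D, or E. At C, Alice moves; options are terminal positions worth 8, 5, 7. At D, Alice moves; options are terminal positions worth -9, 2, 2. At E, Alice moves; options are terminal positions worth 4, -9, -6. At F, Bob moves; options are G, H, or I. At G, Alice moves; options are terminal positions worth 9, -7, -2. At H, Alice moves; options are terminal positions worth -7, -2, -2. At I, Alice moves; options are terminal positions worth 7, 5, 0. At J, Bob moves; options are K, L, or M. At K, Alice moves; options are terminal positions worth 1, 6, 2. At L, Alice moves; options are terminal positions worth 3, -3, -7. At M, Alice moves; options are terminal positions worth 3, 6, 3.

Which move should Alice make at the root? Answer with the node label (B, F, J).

J

C (Alice): max(8, 5, 7) = 8
D (Alice): max(-9, 2, 2) = 2
E (Alice): max(4, -9, -6) = 4
B (Bob): min(8, 2, 4) = 2
G (Alice): max(9, -7, -2) = 9
H (Alice): max(-7, -2, -2) = -2
I (Alice): max(7, 5, 0) = 7
F (Bob): min(9, -2, 7) = -2
K (Alice): max(1, 6, 2) = 6
L (Alice): max(3, -3, -7) = 3
M (Alice): max(3, 6, 3) = 6
J (Bob): min(6, 3, 6) = 3
Root (Alice): max(2, -2, 3) = 3
Alice picks the child with the highest value: J (value 3).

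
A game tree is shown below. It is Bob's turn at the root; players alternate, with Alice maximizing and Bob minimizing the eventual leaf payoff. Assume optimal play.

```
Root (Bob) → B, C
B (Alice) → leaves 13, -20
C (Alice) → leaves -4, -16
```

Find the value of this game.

B (Alice): max(13, -20) = 13
C (Alice): max(-4, -16) = -4
Root (Bob): min(13, -4) = -4

-4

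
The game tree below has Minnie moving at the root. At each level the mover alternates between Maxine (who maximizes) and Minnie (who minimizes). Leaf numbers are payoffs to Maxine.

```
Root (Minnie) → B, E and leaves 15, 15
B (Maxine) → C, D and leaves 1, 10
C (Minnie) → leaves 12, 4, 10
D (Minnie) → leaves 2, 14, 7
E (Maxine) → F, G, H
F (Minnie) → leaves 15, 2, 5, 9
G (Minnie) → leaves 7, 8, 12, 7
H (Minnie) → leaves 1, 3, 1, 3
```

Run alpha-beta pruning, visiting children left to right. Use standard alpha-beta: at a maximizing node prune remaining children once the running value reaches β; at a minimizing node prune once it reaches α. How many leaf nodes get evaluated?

17

C [α=-∞,β=+∞]: v=4
D [α=4,β=+∞]: v=2 after child 1 ≤ α → α-cutoff, skip 2
B [α=-∞,β=+∞]: v=10
F [α=-∞,β=10]: v=2
G [α=2,β=10]: v=7
H [α=7,β=10]: v=1 after child 1 ≤ α → α-cutoff, skip 3
E [α=-∞,β=10]: v=7
Root [α=-∞,β=+∞]: v=7
Leaves evaluated: 17 of 22.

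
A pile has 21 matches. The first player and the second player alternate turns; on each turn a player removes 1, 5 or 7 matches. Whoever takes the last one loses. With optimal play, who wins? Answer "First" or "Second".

Second

W/L table (W = player to move can force a win):
i:   0  1  2  3  4  5  6  7  8  9 10 11 12 13 14 15 16 17 18 19 20 21
     W  L  W  L  W  L  W  L  W  L  W  L  W  L  W  L  W  L  W  L  W  L
Position 21 is L, so the second player wins.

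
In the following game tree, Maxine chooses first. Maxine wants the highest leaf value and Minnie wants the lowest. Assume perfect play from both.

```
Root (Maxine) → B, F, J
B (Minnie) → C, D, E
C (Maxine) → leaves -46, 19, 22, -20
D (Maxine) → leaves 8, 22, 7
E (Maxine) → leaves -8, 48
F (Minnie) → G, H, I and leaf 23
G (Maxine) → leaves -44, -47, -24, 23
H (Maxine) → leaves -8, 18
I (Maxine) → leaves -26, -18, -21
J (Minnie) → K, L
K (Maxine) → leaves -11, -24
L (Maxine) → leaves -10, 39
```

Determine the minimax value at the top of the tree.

22

C (Maxine): max(-46, 19, 22, -20) = 22
D (Maxine): max(8, 22, 7) = 22
E (Maxine): max(-8, 48) = 48
B (Minnie): min(22, 22, 48) = 22
G (Maxine): max(-44, -47, -24, 23) = 23
H (Maxine): max(-8, 18) = 18
I (Maxine): max(-26, -18, -21) = -18
F (Minnie): min(23, 18, -18, 23) = -18
K (Maxine): max(-11, -24) = -11
L (Maxine): max(-10, 39) = 39
J (Minnie): min(-11, 39) = -11
Root (Maxine): max(22, -18, -11) = 22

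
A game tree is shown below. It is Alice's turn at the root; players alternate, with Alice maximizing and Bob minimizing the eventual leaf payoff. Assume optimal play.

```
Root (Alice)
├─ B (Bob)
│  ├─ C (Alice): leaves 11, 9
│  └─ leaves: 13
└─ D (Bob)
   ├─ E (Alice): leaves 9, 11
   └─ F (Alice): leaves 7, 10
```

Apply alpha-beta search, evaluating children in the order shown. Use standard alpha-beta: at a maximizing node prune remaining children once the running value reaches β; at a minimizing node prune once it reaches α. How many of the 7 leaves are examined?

C [α=-∞,β=+∞]: v=11
B [α=-∞,β=+∞]: v=11
E [α=11,β=+∞]: v=11
D [α=11,β=+∞]: v=11 after child 1 ≤ α → α-cutoff, skip 1
Root [α=-∞,β=+∞]: v=11
Leaves evaluated: 5 of 7.

5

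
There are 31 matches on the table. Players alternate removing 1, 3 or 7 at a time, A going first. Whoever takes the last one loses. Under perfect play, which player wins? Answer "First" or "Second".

Second

i:   0  1  2  3  4  5  6  7  8  9 10 11 12 13 14 15 16 17 18 19 20 21 22 23 24 25 26 27 28 29 30 31
     W  L  W  L  W  L  W  L  W  L  W  L  W  L  W  L  W  L  W  L  W  L  W  L  W  L  W  L  W  L  W  L
Position 31 is L, so the second player wins.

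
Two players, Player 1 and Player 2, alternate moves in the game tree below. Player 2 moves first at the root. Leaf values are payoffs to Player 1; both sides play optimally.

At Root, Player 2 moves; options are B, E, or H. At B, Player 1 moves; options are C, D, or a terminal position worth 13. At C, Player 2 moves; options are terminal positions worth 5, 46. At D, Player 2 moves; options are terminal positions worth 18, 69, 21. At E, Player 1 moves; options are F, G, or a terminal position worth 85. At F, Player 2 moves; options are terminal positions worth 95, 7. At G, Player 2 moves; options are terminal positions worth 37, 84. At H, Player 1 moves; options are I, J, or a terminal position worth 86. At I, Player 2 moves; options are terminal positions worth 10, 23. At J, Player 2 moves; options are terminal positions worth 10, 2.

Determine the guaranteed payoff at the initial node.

18

C (Player 2): min(5, 46) = 5
D (Player 2): min(18, 69, 21) = 18
B (Player 1): max(5, 18, 13) = 18
F (Player 2): min(95, 7) = 7
G (Player 2): min(37, 84) = 37
E (Player 1): max(7, 37, 85) = 85
I (Player 2): min(10, 23) = 10
J (Player 2): min(10, 2) = 2
H (Player 1): max(10, 2, 86) = 86
Root (Player 2): min(18, 85, 86) = 18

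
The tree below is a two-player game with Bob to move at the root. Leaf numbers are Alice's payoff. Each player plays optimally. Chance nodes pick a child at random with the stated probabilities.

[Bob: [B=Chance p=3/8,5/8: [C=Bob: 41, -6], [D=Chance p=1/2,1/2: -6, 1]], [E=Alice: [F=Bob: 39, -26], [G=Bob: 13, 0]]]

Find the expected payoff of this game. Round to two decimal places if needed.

C (Bob): min(41, -6) = -6
D (Chance): 1/2·-6 + 1/2·1 = -2.5
B (Chance): 3/8·-6 + 5/8·-2.5 = -3.81
F (Bob): min(39, -26) = -26
G (Bob): min(13, 0) = 0
E (Alice): max(-26, 0) = 0
Root (Bob): min(-3.81, 0) = -3.81

-3.81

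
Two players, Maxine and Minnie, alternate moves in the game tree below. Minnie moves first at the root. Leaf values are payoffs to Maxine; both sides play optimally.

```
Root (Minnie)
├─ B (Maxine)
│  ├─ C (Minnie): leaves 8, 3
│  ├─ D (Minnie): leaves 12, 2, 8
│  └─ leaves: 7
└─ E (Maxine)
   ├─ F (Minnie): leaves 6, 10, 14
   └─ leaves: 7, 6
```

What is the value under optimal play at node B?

C: min(8, 3) = 3
D: min(12, 2, 8) = 2
B: max(3, 2, 7) = 7

7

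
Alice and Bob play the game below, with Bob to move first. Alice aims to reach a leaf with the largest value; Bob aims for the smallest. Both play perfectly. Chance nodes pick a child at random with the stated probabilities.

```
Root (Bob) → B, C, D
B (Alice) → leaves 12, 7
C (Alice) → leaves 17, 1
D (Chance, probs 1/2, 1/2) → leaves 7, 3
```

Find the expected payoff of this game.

5

B (Alice): max(12, 7) = 12
C (Alice): max(17, 1) = 17
D (Chance): 1/2·7 + 1/2·3 = 5
Root (Bob): min(12, 17, 5) = 5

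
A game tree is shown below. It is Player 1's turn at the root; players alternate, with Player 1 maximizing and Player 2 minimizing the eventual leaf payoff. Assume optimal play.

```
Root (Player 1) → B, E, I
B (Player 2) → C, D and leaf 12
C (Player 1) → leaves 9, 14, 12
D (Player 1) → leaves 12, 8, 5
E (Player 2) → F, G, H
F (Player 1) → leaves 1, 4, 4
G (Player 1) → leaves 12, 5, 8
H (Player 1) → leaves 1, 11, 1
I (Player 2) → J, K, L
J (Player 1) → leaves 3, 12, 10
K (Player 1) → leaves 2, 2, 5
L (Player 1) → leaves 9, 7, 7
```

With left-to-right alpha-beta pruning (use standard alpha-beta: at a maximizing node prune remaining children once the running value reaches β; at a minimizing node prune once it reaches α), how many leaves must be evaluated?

13

C [α=-∞,β=+∞]: v=14
D [α=-∞,β=14]: v=12
B [α=-∞,β=+∞]: v=12
F [α=12,β=+∞]: v=4
E [α=12,β=+∞]: v=4 after child 1 ≤ α → α-cutoff, skip 2
J [α=12,β=+∞]: v=12
I [α=12,β=+∞]: v=12 after child 1 ≤ α → α-cutoff, skip 2
Root [α=-∞,β=+∞]: v=12
Leaves evaluated: 13 of 25.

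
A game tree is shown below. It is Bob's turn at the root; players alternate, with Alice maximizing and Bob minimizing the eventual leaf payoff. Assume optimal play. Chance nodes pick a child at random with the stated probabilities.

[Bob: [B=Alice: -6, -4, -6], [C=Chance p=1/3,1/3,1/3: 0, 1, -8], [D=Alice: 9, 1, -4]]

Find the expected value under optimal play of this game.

-4

B (Alice): max(-6, -4, -6) = -4
C (Chance): 1/3·0 + 1/3·1 + 1/3·-8 = -2.33
D (Alice): max(9, 1, -4) = 9
Root (Bob): min(-4, -2.33, 9) = -4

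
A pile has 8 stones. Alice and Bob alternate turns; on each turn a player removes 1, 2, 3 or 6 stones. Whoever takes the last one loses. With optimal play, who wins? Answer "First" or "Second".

First

Compute winning (W) and losing (L) positions by backward induction:
i:   0  1  2  3  4  5  6  7  8
     W  L  W  W  W  L  W  W  W
Position 8 is W, so the first player wins.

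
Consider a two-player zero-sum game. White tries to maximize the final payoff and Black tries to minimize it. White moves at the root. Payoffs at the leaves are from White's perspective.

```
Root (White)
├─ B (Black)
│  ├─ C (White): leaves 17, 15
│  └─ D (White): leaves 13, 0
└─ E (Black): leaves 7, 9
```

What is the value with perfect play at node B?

13

C: max(17, 15) = 17
D: max(13, 0) = 13
B: min(17, 13) = 13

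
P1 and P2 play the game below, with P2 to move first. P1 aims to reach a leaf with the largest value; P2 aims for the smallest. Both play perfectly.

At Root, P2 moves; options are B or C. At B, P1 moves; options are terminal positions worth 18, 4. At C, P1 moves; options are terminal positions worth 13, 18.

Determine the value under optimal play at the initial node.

B (P1): max(18, 4) = 18
C (P1): max(13, 18) = 18
Root (P2): min(18, 18) = 18

18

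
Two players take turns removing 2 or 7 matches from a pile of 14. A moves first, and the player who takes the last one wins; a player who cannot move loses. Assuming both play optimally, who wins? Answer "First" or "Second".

Positions where the player to move wins (W) vs loses (L):
i:   0  1  2  3  4  5  6  7  8  9 10 11 12 13 14
     L  L  W  W  L  L  W  W  W  L  L  W  W  L  L
Position 14 is L, so the second player wins.

Second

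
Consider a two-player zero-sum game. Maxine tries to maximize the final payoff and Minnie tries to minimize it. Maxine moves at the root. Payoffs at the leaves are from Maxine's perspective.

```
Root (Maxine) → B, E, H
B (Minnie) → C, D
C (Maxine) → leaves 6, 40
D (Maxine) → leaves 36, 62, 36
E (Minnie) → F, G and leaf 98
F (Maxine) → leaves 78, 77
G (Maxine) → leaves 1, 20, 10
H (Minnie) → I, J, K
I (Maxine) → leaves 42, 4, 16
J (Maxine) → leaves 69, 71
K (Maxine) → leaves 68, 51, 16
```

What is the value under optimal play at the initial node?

C (Maxine): max(6, 40) = 40
D (Maxine): max(36, 62, 36) = 62
B (Minnie): min(40, 62) = 40
F (Maxine): max(78, 77) = 78
G (Maxine): max(1, 20, 10) = 20
E (Minnie): min(78, 20, 98) = 20
I (Maxine): max(42, 4, 16) = 42
J (Maxine): max(69, 71) = 71
K (Maxine): max(68, 51, 16) = 68
H (Minnie): min(42, 71, 68) = 42
Root (Maxine): max(40, 20, 42) = 42

42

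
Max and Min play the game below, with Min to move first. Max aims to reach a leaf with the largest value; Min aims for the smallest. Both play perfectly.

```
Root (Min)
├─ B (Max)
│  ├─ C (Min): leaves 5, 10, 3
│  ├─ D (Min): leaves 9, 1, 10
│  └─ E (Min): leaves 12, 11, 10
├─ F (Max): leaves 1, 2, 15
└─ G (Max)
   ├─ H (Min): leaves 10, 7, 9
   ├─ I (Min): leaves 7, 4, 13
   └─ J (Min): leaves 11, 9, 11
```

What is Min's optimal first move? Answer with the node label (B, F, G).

C (Min): min(5, 10, 3) = 3
D (Min): min(9, 1, 10) = 1
E (Min): min(12, 11, 10) = 10
B (Max): max(3, 1, 10) = 10
F (Max): max(1, 2, 15) = 15
H (Min): min(10, 7, 9) = 7
I (Min): min(7, 4, 13) = 4
J (Min): min(11, 9, 11) = 9
G (Max): max(7, 4, 9) = 9
Root (Min): min(10, 15, 9) = 9
Min picks the child with the lowest value: G (value 9).

G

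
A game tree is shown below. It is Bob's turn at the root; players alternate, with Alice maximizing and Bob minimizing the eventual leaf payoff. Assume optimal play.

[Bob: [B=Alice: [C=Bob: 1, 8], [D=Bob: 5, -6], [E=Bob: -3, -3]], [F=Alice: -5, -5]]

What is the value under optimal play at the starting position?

C (Bob): min(1, 8) = 1
D (Bob): min(5, -6) = -6
E (Bob): min(-3, -3) = -3
B (Alice): max(1, -6, -3) = 1
F (Alice): max(-5, -5) = -5
Root (Bob): min(1, -5) = -5

-5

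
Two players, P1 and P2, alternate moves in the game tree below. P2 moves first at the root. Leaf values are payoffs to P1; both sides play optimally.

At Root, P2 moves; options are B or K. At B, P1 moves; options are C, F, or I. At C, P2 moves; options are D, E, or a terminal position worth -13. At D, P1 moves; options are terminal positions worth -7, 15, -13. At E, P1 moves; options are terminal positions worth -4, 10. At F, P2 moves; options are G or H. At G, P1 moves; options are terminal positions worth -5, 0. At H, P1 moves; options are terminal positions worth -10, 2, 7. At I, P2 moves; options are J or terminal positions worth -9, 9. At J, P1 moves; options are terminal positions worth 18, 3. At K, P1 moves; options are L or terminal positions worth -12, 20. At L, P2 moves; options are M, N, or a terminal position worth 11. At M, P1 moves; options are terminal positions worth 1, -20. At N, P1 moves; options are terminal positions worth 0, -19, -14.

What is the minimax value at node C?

-13

D: max(-7, 15, -13) = 15
E: max(-4, 10) = 10
C: min(15, 10, -13) = -13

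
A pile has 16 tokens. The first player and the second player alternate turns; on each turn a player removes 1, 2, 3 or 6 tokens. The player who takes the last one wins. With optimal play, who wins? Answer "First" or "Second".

Second

i:   0  1  2  3  4  5  6  7  8  9 10 11 12 13 14 15 16
     L  W  W  W  L  W  W  W  L  W  W  W  L  W  W  W  L
Position 16 is L, so the second player wins.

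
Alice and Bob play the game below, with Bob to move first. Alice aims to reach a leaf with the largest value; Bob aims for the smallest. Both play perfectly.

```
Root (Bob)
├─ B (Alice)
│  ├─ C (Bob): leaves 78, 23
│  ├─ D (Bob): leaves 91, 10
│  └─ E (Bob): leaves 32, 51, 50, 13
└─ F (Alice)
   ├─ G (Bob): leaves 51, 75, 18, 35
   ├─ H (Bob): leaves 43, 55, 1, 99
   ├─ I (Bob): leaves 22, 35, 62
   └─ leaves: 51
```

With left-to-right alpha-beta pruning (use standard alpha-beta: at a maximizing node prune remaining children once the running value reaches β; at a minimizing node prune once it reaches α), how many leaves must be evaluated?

C [α=-∞,β=+∞]: v=23
D [α=23,β=+∞]: v=10
E [α=23,β=+∞]: v=13
B [α=-∞,β=+∞]: v=23
G [α=-∞,β=23]: v=18
H [α=18,β=23]: v=1 after child 3 ≤ α → α-cutoff, skip 1
I [α=18,β=23]: v=22
F [α=-∞,β=23]: v=51
Root [α=-∞,β=+∞]: v=23
Leaves evaluated: 19 of 20.

19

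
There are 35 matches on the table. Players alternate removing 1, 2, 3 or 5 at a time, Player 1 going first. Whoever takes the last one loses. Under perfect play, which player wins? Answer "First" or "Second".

First

Compute winning (W) and losing (L) positions by backward induction:
i:   0  1  2  3  4  5  6  7  8  9 10 11 12 13 14 15 16 17 18 19 20 21 22 23 24 25 26 27 28 29 30 31 32 33 34 35
     W  L  W  W  W  L  W  W  W  L  W  W  W  L  W  W  W  L  W  W  W  L  W  W  W  L  W  W  W  L  W  W  W  L  W  W
Position 35 is W, so the first player wins.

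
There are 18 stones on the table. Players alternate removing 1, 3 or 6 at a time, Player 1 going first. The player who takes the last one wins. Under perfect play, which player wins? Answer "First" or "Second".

Second

Mark each pile size as W (mover wins) or L (mover loses):
i:   0  1  2  3  4  5  6  7  8  9 10 11 12 13 14 15 16 17 18
     L  W  L  W  L  W  W  W  W  L  W  L  W  L  W  W  W  W  L
Position 18 is L, so the second player wins.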